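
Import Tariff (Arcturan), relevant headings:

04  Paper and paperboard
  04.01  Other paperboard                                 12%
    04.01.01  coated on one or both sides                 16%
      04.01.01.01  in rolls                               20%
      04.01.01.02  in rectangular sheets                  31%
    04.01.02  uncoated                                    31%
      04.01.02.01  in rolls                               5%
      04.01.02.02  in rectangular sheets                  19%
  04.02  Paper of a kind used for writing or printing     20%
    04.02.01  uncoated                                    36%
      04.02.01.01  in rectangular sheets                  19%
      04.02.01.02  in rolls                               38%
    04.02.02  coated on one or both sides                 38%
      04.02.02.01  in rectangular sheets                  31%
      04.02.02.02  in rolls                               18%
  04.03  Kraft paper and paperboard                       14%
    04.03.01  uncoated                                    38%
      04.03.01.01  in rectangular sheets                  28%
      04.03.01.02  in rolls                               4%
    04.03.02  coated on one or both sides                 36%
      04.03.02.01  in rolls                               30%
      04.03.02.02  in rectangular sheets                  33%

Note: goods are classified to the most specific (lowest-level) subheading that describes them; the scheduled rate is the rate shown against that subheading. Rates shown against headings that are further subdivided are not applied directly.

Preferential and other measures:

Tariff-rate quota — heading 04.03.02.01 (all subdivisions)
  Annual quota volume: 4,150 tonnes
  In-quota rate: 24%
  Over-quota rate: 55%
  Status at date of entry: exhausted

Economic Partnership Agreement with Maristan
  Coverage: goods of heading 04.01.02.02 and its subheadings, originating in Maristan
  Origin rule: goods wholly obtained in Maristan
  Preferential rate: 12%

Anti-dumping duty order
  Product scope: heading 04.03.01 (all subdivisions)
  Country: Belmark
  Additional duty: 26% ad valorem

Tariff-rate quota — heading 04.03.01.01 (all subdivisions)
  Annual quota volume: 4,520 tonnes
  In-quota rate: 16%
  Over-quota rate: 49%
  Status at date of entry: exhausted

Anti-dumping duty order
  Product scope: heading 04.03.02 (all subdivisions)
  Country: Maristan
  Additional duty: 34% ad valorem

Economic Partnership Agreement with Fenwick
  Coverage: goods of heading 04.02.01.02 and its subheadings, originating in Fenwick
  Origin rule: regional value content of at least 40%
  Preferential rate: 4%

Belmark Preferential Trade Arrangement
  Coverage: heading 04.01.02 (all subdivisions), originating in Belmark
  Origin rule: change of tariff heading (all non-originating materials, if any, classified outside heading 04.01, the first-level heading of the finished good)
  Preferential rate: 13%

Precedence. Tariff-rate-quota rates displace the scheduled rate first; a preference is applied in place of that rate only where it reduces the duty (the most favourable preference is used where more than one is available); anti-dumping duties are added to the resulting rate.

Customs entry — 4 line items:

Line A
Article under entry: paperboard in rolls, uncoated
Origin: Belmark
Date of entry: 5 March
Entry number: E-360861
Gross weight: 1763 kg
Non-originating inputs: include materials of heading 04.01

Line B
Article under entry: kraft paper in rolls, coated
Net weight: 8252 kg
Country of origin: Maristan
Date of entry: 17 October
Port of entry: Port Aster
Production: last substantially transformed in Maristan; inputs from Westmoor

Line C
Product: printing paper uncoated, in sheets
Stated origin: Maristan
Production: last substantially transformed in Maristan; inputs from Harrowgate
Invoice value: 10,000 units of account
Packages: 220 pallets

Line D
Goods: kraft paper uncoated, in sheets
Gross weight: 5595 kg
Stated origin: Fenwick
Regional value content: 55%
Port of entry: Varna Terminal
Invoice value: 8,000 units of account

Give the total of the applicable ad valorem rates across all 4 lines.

162%

Line A: paperboard → 04.01; uncoated → 04.01.02; in rolls → 04.01.02.01. Scheduled 5%. Belmark agreement on 04.01.02: CTH not met. → 5%.
Line B: kraft paper → 04.03; coated → 04.03.02; in rolls → 04.03.02.01. Scheduled 30%. quota on 04.03.02.01 exhausted → over-quota 55%; Maristan agreement on 04.01.02.02: 04.03.02.01 not covered; anti-dumping (Maristan, 04.03.02): +34%; total 55% + 34% = 89%. → 89%.
Line C: printing paper → 04.02; uncoated → 04.02.01; in sheets → 04.02.01.01. Scheduled 19%. Maristan agreement on 04.01.02.02: 04.02.01.01 not covered. → 19%.
Line D: kraft paper → 04.03; uncoated → 04.03.01; in sheets → 04.03.01.01. Scheduled 28%. quota on 04.03.01.01 exhausted → over-quota 49%; Fenwick agreement on 04.02.01.02: 04.03.01.01 not covered. → 49%.
Sum: 5% + 89% + 19% + 49% = 162%.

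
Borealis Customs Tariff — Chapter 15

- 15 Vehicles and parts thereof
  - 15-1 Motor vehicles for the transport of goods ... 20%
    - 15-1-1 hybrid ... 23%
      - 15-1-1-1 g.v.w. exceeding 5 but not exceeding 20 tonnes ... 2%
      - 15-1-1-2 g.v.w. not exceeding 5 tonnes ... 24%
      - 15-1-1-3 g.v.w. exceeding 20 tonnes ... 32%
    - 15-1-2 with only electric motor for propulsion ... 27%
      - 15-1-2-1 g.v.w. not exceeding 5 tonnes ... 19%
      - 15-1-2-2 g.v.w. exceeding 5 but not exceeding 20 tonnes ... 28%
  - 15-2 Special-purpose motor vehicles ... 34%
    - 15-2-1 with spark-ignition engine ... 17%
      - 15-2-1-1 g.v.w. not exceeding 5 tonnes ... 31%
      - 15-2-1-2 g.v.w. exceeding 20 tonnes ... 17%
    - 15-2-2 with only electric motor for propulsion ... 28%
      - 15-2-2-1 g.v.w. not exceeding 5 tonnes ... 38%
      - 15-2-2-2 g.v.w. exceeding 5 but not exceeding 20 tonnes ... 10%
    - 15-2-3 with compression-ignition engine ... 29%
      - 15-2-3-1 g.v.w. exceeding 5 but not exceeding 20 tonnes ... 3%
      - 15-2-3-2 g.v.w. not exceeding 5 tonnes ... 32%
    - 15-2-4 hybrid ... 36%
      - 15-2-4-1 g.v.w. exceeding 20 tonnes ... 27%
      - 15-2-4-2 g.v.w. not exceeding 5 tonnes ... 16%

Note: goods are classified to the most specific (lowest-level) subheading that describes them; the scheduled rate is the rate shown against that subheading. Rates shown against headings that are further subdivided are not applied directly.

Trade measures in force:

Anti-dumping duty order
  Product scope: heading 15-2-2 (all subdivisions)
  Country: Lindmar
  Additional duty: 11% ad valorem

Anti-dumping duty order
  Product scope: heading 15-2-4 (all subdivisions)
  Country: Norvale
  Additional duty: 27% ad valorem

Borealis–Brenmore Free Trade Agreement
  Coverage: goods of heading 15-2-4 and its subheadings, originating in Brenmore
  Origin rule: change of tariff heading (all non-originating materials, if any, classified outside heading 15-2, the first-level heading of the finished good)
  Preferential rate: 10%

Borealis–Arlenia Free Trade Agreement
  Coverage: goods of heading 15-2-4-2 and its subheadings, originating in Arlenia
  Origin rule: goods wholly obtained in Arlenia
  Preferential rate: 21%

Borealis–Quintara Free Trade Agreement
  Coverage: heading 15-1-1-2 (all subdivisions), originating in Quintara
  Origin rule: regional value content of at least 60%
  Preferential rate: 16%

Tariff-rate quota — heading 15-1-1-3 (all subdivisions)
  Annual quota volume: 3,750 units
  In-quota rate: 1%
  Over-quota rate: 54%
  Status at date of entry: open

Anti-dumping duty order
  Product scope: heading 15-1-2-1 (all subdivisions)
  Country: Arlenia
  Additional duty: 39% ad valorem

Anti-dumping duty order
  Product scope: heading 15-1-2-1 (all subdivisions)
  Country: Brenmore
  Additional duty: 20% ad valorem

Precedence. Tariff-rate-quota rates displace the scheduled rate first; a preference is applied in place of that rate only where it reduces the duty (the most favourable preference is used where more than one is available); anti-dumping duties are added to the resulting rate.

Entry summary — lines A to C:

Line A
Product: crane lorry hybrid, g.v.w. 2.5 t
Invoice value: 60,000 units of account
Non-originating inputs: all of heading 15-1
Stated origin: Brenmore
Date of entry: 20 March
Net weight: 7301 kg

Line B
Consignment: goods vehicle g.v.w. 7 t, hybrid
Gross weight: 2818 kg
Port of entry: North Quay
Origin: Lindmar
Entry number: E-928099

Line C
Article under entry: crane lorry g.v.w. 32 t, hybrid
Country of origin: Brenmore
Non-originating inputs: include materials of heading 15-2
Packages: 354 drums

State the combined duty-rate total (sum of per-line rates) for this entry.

Line A: crane lorry → 15-2; hybrid → 15-2-4; g.v.w. 2.5 t → 15-2-4-2. Scheduled 16%. Brenmore agreement on 15-2-4: CTH met → 10% available; preferential 10%. → 10%.
Line B: goods vehicle → 15-1; hybrid → 15-1-1; g.v.w. 7 t → 15-1-1-1. Scheduled 2%. No special measure applies. → 2%.
Line C: crane lorry → 15-2; hybrid → 15-2-4; g.v.w. 32 t → 15-2-4-1. Scheduled 27%. Brenmore agreement on 15-2-4: CTH not met. → 27%.
Sum: 10% + 2% + 27% = 39%.

39%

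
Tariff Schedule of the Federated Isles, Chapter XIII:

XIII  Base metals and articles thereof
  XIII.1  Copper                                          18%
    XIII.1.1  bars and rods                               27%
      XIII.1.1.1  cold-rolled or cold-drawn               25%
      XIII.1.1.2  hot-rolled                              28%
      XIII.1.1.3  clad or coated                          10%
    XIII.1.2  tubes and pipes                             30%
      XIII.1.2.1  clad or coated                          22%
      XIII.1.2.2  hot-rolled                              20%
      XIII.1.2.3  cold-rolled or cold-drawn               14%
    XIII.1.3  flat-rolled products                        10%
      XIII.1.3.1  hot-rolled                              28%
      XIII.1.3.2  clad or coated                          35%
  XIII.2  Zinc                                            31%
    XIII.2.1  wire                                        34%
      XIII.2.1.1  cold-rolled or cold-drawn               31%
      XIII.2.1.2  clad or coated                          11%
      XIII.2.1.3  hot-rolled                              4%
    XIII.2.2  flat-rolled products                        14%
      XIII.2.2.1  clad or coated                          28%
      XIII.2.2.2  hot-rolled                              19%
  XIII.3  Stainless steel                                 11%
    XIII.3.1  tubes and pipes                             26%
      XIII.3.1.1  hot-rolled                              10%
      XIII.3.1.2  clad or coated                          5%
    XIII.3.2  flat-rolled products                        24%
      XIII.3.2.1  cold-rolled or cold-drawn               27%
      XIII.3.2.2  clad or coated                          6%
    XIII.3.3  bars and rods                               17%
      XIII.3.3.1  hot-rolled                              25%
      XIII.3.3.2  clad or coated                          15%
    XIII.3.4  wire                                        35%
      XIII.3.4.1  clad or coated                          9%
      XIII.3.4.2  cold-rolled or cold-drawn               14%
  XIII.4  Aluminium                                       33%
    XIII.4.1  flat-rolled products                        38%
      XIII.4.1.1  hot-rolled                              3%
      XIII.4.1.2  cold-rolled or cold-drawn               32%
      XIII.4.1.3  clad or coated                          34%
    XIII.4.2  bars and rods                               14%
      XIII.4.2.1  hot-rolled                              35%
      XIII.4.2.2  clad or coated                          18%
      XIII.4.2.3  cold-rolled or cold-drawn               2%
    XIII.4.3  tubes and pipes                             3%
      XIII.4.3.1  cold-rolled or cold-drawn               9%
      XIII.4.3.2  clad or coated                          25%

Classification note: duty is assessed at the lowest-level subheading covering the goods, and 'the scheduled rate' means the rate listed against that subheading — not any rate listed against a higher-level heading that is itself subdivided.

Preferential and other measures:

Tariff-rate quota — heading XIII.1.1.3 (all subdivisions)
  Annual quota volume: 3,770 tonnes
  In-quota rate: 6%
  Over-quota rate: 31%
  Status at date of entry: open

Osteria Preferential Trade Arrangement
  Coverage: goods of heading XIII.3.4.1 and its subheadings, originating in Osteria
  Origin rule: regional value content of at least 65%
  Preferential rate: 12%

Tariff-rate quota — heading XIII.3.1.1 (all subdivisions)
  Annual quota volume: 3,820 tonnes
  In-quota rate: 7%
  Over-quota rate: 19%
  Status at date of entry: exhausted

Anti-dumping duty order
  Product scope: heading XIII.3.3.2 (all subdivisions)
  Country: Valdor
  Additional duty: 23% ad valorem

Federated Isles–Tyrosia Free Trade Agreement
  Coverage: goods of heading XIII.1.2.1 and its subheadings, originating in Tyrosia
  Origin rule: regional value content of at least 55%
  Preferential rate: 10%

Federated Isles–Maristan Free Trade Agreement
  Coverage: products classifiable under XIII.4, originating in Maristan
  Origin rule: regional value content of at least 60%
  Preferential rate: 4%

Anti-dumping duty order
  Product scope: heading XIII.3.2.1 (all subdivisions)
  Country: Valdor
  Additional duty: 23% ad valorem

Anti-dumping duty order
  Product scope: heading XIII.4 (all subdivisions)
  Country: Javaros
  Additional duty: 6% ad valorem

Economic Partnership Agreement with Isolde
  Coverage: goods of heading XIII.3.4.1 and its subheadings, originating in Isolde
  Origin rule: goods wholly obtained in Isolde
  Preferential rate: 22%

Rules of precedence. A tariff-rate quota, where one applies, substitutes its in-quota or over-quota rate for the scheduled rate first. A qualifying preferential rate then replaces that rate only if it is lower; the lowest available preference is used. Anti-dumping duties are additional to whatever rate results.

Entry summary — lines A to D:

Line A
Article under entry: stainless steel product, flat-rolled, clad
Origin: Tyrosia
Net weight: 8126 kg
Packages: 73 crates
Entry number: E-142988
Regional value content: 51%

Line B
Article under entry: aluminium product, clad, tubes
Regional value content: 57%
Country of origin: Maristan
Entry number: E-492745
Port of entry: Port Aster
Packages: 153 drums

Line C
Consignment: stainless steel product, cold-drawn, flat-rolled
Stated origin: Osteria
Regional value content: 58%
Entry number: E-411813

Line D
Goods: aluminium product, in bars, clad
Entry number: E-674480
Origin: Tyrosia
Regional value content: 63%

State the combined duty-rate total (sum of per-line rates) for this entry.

Line A: stainless steel → XIII.3; flat-rolled → XIII.3.2; clad → XIII.3.2.2. Scheduled 6%. Tyrosia agreement on XIII.1.2.1: XIII.3.2.2 not covered. → 6%.
Line B: aluminium → XIII.4; tubes → XIII.4.3; clad → XIII.4.3.2. Scheduled 25%. Maristan agreement on XIII.4: RVC < 60%. → 25%.
Line C: stainless steel → XIII.3; flat-rolled → XIII.3.2; cold-drawn → XIII.3.2.1. Scheduled 27%. Osteria agreement on XIII.3.4.1: XIII.3.2.1 not covered. → 27%.
Line D: aluminium → XIII.4; in bars → XIII.4.2; clad → XIII.4.2.2. Scheduled 18%. Tyrosia agreement on XIII.1.2.1: XIII.4.2.2 not covered. → 18%.
Sum: 6% + 25% + 27% + 18% = 76%.

76%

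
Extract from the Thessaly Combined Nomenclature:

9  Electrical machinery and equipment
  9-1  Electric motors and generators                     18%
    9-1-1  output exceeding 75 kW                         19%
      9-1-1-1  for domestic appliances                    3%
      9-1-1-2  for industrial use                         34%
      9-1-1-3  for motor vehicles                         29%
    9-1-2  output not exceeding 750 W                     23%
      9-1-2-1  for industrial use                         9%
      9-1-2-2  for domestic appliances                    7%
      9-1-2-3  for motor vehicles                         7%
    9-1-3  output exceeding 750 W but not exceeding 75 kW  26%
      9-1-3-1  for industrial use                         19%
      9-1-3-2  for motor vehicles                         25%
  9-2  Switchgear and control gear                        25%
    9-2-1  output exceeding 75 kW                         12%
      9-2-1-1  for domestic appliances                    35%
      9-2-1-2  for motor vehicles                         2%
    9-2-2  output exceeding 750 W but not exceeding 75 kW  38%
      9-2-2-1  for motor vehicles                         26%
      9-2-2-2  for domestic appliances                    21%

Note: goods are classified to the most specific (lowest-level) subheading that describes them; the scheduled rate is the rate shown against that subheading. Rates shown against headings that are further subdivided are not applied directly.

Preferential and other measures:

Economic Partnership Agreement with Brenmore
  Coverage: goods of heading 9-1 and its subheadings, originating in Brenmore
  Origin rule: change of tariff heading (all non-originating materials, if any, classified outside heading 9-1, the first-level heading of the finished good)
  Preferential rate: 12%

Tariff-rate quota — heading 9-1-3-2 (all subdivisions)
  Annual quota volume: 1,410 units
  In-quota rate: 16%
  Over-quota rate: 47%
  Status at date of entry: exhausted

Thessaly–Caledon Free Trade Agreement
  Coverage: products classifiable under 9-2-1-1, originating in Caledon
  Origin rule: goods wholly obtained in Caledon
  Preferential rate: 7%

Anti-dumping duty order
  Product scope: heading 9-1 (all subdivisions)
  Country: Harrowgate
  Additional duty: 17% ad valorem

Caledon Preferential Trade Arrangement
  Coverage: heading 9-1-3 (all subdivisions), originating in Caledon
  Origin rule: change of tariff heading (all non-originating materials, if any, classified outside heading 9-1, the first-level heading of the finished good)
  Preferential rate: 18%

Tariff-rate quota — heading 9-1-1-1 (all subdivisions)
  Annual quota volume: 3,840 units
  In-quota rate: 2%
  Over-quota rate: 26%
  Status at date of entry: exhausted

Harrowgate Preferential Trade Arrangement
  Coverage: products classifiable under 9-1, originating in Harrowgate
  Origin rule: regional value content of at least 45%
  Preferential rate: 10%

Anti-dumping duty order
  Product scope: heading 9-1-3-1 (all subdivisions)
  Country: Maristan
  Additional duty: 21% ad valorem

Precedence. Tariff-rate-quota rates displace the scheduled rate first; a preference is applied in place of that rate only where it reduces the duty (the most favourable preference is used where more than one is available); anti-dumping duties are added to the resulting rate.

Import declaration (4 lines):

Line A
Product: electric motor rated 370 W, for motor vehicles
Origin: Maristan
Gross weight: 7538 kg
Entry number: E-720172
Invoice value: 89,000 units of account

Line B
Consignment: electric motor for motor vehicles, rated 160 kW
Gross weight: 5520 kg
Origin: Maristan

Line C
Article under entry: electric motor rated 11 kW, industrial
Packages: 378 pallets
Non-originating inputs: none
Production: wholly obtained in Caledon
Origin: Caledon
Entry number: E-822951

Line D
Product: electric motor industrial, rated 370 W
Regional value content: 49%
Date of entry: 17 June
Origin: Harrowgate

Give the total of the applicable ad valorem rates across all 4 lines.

Line A: electric motor → 9-1; rated 370 W → 9-1-2; for motor vehicles → 9-1-2-3. Scheduled 7%. No special measure applies. → 7%.
Line B: electric motor → 9-1; rated 160 kW → 9-1-1; for motor vehicles → 9-1-1-3. Scheduled 29%. No special measure applies. → 29%.
Line C: electric motor → 9-1; rated 11 kW → 9-1-3; industrial → 9-1-3-1. Scheduled 19%. Caledon agreement on 9-2-1-1: 9-1-3-1 not covered; Caledon agreement on 9-1-3: CTH met → 18% available; preferential 18%. → 18%.
Line D: electric motor → 9-1; rated 370 W → 9-1-2; industrial → 9-1-2-1. Scheduled 9%. Harrowgate agreement on 9-1: RVC ≥ 45% → 10% available; preference 10% not lower than 9% → no reduction; anti-dumping (Harrowgate, 9-1): +17%; total 9% + 17% = 26%. → 26%.
Sum: 7% + 29% + 18% + 26% = 80%.

80%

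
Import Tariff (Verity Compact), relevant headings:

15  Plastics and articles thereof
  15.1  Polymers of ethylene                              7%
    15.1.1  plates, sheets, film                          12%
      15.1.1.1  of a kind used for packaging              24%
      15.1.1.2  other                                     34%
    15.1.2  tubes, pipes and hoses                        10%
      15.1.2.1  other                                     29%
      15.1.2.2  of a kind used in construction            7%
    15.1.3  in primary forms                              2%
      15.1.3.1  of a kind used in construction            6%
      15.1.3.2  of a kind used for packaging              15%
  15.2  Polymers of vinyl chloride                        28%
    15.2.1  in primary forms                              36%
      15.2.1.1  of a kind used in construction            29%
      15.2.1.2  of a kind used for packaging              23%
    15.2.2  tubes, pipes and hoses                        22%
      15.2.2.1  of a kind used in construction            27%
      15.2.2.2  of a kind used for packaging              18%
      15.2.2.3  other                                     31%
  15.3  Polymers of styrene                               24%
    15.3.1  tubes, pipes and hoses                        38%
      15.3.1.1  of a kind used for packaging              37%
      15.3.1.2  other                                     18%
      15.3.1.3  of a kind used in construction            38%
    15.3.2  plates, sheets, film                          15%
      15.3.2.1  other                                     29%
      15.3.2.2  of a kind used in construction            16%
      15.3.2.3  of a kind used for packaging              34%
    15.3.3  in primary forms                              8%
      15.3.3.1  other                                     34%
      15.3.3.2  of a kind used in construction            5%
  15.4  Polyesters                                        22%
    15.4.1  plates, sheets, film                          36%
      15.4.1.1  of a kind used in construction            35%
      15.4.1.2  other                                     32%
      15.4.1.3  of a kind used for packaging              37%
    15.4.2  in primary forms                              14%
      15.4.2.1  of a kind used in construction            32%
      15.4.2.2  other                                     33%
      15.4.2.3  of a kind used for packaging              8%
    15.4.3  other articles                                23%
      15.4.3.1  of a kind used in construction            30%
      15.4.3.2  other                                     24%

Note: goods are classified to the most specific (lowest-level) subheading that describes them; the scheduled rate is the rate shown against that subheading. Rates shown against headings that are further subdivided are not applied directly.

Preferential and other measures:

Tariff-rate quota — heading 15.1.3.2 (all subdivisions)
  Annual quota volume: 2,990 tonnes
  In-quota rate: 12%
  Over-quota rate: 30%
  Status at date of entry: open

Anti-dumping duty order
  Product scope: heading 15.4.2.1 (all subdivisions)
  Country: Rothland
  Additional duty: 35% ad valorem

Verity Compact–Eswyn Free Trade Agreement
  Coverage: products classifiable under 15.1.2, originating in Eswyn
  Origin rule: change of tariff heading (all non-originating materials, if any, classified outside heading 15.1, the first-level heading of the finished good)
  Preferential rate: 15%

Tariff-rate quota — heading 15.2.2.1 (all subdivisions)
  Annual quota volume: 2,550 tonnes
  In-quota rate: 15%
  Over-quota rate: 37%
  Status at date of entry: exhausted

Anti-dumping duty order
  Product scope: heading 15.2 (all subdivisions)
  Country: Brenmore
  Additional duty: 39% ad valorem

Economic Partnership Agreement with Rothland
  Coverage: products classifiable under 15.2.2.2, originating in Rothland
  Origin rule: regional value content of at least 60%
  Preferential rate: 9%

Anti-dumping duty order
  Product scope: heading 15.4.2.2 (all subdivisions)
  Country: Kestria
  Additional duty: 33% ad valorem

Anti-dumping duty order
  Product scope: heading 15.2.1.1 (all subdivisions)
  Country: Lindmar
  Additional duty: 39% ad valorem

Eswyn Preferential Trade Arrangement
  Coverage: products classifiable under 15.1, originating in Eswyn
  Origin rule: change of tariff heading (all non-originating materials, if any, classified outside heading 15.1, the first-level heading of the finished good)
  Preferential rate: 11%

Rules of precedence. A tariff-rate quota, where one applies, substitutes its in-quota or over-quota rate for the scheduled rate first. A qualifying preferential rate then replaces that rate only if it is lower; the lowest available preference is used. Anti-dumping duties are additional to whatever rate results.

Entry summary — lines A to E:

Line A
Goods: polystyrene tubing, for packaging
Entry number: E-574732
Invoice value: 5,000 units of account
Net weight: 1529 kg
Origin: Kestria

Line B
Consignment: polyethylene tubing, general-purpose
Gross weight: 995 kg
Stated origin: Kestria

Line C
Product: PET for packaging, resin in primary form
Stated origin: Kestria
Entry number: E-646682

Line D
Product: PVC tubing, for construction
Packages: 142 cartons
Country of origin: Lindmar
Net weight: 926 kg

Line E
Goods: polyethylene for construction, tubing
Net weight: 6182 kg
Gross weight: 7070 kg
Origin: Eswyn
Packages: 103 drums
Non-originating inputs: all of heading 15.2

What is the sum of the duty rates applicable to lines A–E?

118%

Line A: polystyrene → 15.3; tubing → 15.3.1; for packaging → 15.3.1.1. Scheduled 37%. No special measure applies. → 37%.
Line B: polyethylene → 15.1; tubing → 15.1.2; general-purpose → 15.1.2.1. Scheduled 29%. No special measure applies. → 29%.
Line C: PET → 15.4; resin in primary form → 15.4.2; for packaging → 15.4.2.3. Scheduled 8%. No special measure applies. → 8%.
Line D: PVC → 15.2; tubing → 15.2.2; for construction → 15.2.2.1. Scheduled 27%. quota on 15.2.2.1 exhausted → over-quota 37%. → 37%.
Line E: polyethylene → 15.1; tubing → 15.1.2; for construction → 15.1.2.2. Scheduled 7%. Eswyn agreement on 15.1.2: CTH met → 15% available; Eswyn agreement on 15.1: CTH met → 11% available; preference 11% not lower than 7% → no reduction. → 7%.
Sum: 37% + 29% + 8% + 37% + 7% = 118%.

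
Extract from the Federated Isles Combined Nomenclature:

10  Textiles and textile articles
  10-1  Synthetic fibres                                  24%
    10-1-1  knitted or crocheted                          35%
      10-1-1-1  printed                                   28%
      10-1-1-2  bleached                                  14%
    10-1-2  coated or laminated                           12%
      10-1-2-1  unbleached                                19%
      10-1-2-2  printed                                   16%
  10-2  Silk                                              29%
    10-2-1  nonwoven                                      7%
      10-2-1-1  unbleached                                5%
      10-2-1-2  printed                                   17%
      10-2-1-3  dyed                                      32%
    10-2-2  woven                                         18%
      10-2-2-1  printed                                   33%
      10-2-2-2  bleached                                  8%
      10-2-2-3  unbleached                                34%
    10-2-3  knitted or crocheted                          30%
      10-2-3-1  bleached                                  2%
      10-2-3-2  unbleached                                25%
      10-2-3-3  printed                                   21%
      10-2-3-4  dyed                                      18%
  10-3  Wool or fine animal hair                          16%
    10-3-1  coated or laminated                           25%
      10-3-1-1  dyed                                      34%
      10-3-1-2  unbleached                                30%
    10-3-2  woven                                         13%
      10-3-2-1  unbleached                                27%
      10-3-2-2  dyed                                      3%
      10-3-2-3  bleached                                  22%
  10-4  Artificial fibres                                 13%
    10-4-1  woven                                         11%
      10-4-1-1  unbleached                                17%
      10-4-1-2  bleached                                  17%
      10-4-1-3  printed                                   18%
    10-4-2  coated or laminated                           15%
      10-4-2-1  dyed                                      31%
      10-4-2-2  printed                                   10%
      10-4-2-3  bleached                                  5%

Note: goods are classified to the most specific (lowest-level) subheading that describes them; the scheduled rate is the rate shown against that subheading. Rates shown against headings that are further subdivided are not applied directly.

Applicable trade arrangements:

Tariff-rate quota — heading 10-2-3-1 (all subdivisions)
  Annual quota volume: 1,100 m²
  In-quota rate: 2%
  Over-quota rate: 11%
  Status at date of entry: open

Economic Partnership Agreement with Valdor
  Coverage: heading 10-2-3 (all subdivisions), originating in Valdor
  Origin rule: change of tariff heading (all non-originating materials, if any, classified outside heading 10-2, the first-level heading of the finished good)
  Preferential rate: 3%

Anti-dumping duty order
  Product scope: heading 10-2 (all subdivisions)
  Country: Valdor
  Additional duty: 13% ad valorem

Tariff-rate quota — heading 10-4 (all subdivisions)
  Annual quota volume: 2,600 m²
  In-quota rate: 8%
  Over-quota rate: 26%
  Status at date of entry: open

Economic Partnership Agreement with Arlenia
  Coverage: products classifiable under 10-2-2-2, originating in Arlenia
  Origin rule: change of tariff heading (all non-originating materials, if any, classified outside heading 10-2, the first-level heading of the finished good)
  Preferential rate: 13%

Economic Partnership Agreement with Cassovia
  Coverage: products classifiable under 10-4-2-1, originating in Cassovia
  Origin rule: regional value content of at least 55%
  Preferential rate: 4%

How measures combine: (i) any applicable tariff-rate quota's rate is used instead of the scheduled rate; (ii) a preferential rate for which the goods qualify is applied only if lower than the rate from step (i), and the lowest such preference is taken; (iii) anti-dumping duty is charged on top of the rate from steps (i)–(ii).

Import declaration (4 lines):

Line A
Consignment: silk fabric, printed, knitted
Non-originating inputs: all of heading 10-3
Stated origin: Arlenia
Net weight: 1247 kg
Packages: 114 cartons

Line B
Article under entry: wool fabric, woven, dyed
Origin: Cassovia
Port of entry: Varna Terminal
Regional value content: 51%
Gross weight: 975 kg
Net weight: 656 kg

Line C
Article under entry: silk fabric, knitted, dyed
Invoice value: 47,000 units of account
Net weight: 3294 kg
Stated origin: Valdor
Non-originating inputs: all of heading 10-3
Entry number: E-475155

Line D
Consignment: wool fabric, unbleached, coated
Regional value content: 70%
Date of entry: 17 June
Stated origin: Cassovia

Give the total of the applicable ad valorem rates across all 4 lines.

Line A: silk → 10-2; knitted → 10-2-3; printed → 10-2-3-3. Scheduled 21%. Arlenia agreement on 10-2-2-2: 10-2-3-3 not covered. → 21%.
Line B: wool → 10-3; woven → 10-3-2; dyed → 10-3-2-2. Scheduled 3%. Cassovia agreement on 10-4-2-1: 10-3-2-2 not covered. → 3%.
Line C: silk → 10-2; knitted → 10-2-3; dyed → 10-2-3-4. Scheduled 18%. Valdor agreement on 10-2-3: CTH met → 3% available; preferential 3%; anti-dumping (Valdor, 10-2): +13%; total 3% + 13% = 16%. → 16%.
Line D: wool → 10-3; coated → 10-3-1; unbleached → 10-3-1-2. Scheduled 30%. Cassovia agreement on 10-4-2-1: 10-3-1-2 not covered. → 30%.
Sum: 21% + 3% + 16% + 30% = 70%.

70%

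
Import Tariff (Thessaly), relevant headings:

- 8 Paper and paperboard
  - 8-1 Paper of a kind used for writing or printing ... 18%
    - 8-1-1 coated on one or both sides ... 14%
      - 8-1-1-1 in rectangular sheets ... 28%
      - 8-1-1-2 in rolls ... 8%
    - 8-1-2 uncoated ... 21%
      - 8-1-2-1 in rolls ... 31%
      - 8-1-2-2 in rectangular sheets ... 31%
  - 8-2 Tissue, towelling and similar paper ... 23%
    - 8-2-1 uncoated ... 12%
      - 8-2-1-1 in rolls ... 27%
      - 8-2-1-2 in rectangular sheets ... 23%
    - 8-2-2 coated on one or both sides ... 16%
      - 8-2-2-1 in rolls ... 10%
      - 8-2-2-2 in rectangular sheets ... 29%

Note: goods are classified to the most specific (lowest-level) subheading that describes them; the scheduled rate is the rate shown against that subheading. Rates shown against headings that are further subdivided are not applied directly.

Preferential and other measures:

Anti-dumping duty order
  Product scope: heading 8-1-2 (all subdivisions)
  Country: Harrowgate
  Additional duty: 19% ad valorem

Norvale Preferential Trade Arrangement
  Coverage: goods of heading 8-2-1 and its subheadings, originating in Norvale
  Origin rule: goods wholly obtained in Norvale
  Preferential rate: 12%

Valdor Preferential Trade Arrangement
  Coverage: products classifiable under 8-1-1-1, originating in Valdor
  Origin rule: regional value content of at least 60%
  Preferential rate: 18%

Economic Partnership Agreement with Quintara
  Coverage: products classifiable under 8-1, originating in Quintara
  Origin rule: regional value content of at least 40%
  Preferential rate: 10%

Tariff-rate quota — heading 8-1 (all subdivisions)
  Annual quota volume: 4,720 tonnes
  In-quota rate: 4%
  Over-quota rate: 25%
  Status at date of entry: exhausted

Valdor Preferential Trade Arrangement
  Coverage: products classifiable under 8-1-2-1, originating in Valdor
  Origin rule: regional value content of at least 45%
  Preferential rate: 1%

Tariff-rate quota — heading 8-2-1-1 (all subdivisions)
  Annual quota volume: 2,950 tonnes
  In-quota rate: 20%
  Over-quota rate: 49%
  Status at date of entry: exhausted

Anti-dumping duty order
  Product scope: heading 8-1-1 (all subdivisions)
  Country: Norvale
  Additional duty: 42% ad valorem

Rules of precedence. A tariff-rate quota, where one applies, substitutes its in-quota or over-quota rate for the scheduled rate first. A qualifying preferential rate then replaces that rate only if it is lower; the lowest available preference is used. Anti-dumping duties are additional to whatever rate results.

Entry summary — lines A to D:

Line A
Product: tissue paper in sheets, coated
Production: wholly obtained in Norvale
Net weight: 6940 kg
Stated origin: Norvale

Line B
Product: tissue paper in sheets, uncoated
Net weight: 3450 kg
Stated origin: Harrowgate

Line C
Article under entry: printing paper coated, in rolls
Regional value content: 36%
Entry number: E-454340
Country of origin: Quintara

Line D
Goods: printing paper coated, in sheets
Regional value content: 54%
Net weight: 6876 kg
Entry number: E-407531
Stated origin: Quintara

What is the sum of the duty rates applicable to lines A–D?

Line A: tissue paper → 8-2; coated → 8-2-2; in sheets → 8-2-2-2. Scheduled 29%. Norvale agreement on 8-2-1: 8-2-2-2 not covered. → 29%.
Line B: tissue paper → 8-2; uncoated → 8-2-1; in sheets → 8-2-1-2. Scheduled 23%. No special measure applies. → 23%.
Line C: printing paper → 8-1; coated → 8-1-1; in rolls → 8-1-1-2. Scheduled 8%. quota on 8-1 exhausted → over-quota 25%; Quintara agreement on 8-1: RVC < 40%. → 25%.
Line D: printing paper → 8-1; coated → 8-1-1; in sheets → 8-1-1-1. Scheduled 28%. quota on 8-1 exhausted → over-quota 25%; Quintara agreement on 8-1: RVC ≥ 40% → 10% available; preferential 10%. → 10%.
Sum: 29% + 23% + 25% + 10% = 87%.

87%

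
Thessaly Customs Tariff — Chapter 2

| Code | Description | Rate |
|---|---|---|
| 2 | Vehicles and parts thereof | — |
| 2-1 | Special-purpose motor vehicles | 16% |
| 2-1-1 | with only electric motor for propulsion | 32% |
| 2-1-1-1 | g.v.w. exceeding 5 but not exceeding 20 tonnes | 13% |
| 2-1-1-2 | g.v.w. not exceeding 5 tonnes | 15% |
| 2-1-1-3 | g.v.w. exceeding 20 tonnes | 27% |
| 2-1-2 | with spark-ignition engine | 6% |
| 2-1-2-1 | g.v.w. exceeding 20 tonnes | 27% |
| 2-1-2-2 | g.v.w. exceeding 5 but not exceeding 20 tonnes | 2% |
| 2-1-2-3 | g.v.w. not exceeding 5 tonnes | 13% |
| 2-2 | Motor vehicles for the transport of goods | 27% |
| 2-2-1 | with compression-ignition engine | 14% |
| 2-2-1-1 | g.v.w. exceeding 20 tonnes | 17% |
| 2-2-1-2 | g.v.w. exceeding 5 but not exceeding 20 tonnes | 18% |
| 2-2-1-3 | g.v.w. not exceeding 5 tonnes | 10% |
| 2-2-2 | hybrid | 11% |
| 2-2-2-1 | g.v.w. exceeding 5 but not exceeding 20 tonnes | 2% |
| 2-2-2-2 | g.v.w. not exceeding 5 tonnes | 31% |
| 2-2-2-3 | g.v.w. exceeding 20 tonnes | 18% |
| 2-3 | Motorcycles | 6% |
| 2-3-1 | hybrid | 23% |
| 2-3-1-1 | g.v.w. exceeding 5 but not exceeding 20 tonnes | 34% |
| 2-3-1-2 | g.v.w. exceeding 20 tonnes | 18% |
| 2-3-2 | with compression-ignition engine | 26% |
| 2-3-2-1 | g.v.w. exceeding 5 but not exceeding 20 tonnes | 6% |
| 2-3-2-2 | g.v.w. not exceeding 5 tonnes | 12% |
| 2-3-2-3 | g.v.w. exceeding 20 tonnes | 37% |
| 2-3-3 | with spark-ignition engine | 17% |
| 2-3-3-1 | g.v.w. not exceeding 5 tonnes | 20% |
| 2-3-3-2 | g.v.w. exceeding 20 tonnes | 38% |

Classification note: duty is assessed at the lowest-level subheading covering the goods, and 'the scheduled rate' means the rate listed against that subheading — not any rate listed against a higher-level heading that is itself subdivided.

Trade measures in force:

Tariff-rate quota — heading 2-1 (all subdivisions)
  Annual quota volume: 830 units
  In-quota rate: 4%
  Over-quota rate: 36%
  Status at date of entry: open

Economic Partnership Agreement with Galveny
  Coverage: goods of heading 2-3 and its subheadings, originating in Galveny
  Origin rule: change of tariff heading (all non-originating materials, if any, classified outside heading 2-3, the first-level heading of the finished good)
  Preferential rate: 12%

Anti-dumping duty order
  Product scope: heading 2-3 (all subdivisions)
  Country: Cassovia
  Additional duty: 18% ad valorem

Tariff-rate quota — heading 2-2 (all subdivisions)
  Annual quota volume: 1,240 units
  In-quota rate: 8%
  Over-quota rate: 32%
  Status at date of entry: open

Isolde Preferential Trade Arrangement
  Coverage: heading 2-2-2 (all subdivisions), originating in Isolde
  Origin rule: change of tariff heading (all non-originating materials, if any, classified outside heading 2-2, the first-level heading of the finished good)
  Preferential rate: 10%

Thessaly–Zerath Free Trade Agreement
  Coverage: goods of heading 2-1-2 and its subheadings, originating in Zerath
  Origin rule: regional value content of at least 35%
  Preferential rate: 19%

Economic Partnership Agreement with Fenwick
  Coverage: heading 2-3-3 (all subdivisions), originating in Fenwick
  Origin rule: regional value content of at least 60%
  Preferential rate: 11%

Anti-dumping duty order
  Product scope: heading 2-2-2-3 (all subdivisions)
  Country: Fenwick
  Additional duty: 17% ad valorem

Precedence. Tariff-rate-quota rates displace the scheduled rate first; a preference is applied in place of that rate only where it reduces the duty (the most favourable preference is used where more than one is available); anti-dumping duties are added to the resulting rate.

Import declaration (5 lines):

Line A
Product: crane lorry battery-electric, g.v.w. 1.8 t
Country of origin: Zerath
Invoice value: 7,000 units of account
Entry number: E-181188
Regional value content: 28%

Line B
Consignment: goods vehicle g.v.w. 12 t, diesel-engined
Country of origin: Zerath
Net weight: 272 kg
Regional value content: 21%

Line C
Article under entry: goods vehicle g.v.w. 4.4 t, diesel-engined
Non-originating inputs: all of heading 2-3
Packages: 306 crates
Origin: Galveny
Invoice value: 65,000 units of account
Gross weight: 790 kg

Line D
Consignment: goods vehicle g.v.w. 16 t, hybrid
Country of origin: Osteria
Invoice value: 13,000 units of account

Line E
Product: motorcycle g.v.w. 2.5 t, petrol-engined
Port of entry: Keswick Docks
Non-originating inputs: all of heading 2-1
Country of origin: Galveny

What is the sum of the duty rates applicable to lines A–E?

Line A: crane lorry → 2-1; battery-electric → 2-1-1; g.v.w. 1.8 t → 2-1-1-2. Scheduled 15%. quota on 2-1 open → in-quota 4%; Zerath agreement on 2-1-2: 2-1-1-2 not covered. → 4%.
Line B: goods vehicle → 2-2; diesel-engined → 2-2-1; g.v.w. 12 t → 2-2-1-2. Scheduled 18%. quota on 2-2 open → in-quota 8%; Zerath agreement on 2-1-2: 2-2-1-2 not covered. → 8%.
Line C: goods vehicle → 2-2; diesel-engined → 2-2-1; g.v.w. 4.4 t → 2-2-1-3. Scheduled 10%. quota on 2-2 open → in-quota 8%; Galveny agreement on 2-3: 2-2-1-3 not covered. → 8%.
Line D: goods vehicle → 2-2; hybrid → 2-2-2; g.v.w. 16 t → 2-2-2-1. Scheduled 2%. quota on 2-2 open → in-quota 8%. → 8%.
Line E: motorcycle → 2-3; petrol-engined → 2-3-3; g.v.w. 2.5 t → 2-3-3-1. Scheduled 20%. Galveny agreement on 2-3: CTH met → 12% available; preferential 12%. → 12%.
Sum: 4% + 8% + 8% + 8% + 12% = 40%.

40%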